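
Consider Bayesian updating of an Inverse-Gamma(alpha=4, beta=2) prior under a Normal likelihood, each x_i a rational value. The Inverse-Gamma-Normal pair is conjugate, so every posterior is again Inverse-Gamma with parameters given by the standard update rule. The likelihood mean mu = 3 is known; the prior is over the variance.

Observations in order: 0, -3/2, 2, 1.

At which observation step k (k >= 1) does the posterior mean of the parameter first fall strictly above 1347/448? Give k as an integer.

obs 1: x=0 → posterior Inverse-Gamma(9/2, 13/2)
obs 2: x=-3/2 → posterior Inverse-Gamma(5, 133/8)
obs 3: x=2 → posterior Inverse-Gamma(11/2, 137/8)
obs 4: x=1 → posterior Inverse-Gamma(6, 153/8)

k = 2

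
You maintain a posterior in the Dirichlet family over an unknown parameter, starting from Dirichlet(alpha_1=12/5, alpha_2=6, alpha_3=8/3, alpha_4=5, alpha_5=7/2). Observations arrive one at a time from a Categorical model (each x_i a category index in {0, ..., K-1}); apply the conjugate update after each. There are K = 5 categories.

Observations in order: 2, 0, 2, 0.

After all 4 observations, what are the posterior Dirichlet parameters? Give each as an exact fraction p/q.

obs 1: x=2 → posterior Dirichlet(12/5, 6, 11/3, 5, 7/2)
obs 2: x=0 → posterior Dirichlet(17/5, 6, 11/3, 5, 7/2)
obs 3: x=2 → posterior Dirichlet(17/5, 6, 14/3, 5, 7/2)
obs 4: x=0 → posterior Dirichlet(22/5, 6, 14/3, 5, 7/2)

alpha_1=22/5, alpha_2=6, alpha_3=14/3, alpha_4=5, alpha_5=7/2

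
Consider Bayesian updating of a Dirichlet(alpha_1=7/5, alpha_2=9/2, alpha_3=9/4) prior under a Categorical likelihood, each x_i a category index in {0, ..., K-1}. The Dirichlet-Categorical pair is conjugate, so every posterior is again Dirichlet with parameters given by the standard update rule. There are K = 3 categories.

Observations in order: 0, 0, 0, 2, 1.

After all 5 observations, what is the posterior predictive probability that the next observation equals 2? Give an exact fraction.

65/263

obs 1: x=0 → posterior Dirichlet(12/5, 9/2, 9/4)
obs 2: x=0 → posterior Dirichlet(17/5, 9/2, 9/4)
obs 3: x=0 → posterior Dirichlet(22/5, 9/2, 9/4)
obs 4: x=2 → posterior Dirichlet(22/5, 9/2, 13/4)
obs 5: x=1 → posterior Dirichlet(22/5, 11/2, 13/4)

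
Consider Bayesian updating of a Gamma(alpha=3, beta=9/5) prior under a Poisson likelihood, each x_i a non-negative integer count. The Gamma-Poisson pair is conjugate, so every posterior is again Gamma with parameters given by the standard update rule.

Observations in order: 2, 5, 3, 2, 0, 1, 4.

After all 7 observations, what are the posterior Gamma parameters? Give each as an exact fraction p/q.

obs 1: x=2 → posterior Gamma(5, 14/5)
obs 2: x=5 → posterior Gamma(10, 19/5)
obs 3: x=3 → posterior Gamma(13, 24/5)
obs 4: x=2 → posterior Gamma(15, 29/5)
obs 5: x=0 → posterior Gamma(15, 34/5)
obs 6: x=1 → posterior Gamma(16, 39/5)
obs 7: x=4 → posterior Gamma(20, 44/5)

alpha=20, beta=44/5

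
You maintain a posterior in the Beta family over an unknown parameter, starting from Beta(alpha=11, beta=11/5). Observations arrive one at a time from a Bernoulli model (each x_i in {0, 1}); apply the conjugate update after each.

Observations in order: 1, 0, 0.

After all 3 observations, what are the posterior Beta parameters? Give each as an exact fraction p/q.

obs 1: x=1 → posterior Beta(12, 11/5)
obs 2: x=0 → posterior Beta(12, 16/5)
obs 3: x=0 → posterior Beta(12, 21/5)

alpha=12, beta=21/5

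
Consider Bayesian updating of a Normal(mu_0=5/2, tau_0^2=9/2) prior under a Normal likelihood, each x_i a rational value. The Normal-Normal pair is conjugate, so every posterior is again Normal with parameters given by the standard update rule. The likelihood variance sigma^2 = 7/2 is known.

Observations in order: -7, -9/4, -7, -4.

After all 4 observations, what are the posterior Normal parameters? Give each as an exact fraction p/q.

obs 1: x=-7 → posterior Normal(-91/32, 63/32)
obs 2: x=-9/4 → posterior Normal(-263/100, 63/50)
obs 3: x=-7 → posterior Normal(-515/136, 63/68)
obs 4: x=-4 → posterior Normal(-659/172, 63/86)

mu_0=-659/172, tau_0^2=63/86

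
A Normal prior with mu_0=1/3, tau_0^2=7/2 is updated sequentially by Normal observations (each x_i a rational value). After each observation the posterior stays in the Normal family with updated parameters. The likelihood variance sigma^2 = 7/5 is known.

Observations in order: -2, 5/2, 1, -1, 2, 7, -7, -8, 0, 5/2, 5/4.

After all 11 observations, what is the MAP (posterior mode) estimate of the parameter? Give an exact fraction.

obs 1: x=-2 → posterior Normal(-4/3, 1)
obs 2: x=5/2 → posterior Normal(19/72, 7/12)
obs 3: x=1 → posterior Normal(49/102, 7/17)
obs 4: x=-1 → posterior Normal(19/132, 7/22)
obs 5: x=2 → posterior Normal(79/162, 7/27)
obs 6: x=7 → posterior Normal(289/192, 7/32)
obs 7: x=-7 → posterior Normal(79/222, 7/37)
obs 8: x=-8 → posterior Normal(-23/36, 1/6)
obs 9: x=0 → posterior Normal(-161/282, 7/47)
obs 10: x=5/2 → posterior Normal(-43/156, 7/52)
obs 11: x=5/4 → posterior Normal(-97/684, 7/57)

-97/684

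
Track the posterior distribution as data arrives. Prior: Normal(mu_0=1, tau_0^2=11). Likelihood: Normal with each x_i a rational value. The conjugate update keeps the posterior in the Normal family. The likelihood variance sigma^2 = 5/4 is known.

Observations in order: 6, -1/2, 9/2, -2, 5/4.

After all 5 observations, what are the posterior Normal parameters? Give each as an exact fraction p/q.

mu_0=412/225, tau_0^2=11/45

obs 1: x=6 → posterior Normal(269/49, 55/49)
obs 2: x=-1/2 → posterior Normal(247/93, 55/93)
obs 3: x=9/2 → posterior Normal(445/137, 55/137)
obs 4: x=-2 → posterior Normal(357/181, 55/181)
obs 5: x=5/4 → posterior Normal(412/225, 11/45)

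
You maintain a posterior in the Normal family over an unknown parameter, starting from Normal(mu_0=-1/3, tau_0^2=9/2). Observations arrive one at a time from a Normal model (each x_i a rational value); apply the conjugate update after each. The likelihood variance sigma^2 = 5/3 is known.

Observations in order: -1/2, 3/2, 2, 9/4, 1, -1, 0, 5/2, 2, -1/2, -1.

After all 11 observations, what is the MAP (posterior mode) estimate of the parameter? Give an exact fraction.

obs 1: x=-1/2 → posterior Normal(-101/222, 45/37)
obs 2: x=3/2 → posterior Normal(71/192, 45/64)
obs 3: x=2 → posterior Normal(233/273, 45/91)
obs 4: x=9/4 → posterior Normal(1661/1416, 45/118)
obs 5: x=1 → posterior Normal(397/348, 9/29)
obs 6: x=-1 → posterior Normal(1661/2064, 45/172)
obs 7: x=0 → posterior Normal(1661/2388, 45/199)
obs 8: x=5/2 → posterior Normal(2471/2712, 45/226)
obs 9: x=2 → posterior Normal(3119/3036, 45/253)
obs 10: x=-1/2 → posterior Normal(2957/3360, 9/56)
obs 11: x=-1 → posterior Normal(2633/3684, 45/307)

2633/3684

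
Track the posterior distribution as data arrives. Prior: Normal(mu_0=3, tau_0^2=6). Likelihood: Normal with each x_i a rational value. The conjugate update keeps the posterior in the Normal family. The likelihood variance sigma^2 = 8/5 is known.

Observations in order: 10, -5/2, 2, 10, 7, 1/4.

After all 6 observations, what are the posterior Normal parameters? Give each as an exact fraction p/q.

obs 1: x=10 → posterior Normal(162/19, 24/19)
obs 2: x=-5/2 → posterior Normal(249/68, 12/17)
obs 3: x=2 → posterior Normal(309/98, 24/49)
obs 4: x=10 → posterior Normal(609/128, 3/8)
obs 5: x=7 → posterior Normal(819/158, 24/79)
obs 6: x=1/4 → posterior Normal(1653/376, 12/47)

mu_0=1653/376, tau_0^2=12/47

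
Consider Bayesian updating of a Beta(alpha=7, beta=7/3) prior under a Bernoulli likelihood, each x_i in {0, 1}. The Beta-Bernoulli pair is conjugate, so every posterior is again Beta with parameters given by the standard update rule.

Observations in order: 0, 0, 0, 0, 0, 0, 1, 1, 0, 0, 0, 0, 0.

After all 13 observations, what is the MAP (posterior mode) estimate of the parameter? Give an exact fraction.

obs 1: x=0 → posterior Beta(7, 10/3)
obs 2: x=0 → posterior Beta(7, 13/3)
obs 3: x=0 → posterior Beta(7, 16/3)
obs 4: x=0 → posterior Beta(7, 19/3)
obs 5: x=0 → posterior Beta(7, 22/3)
obs 6: x=0 → posterior Beta(7, 25/3)
obs 7: x=1 → posterior Beta(8, 25/3)
obs 8: x=1 → posterior Beta(9, 25/3)
obs 9: x=0 → posterior Beta(9, 28/3)
obs 10: x=0 → posterior Beta(9, 31/3)
obs 11: x=0 → posterior Beta(9, 34/3)
obs 12: x=0 → posterior Beta(9, 37/3)
obs 13: x=0 → posterior Beta(9, 40/3)

24/61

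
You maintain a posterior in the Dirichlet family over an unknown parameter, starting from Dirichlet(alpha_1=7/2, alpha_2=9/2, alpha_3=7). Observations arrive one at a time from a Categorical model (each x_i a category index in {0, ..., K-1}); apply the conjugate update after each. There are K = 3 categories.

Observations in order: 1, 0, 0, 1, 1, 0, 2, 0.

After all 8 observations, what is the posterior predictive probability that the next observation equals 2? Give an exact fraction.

8/23

obs 1: x=1 → posterior Dirichlet(7/2, 11/2, 7)
obs 2: x=0 → posterior Dirichlet(9/2, 11/2, 7)
obs 3: x=0 → posterior Dirichlet(11/2, 11/2, 7)
obs 4: x=1 → posterior Dirichlet(11/2, 13/2, 7)
obs 5: x=1 → posterior Dirichlet(11/2, 15/2, 7)
obs 6: x=0 → posterior Dirichlet(13/2, 15/2, 7)
obs 7: x=2 → posterior Dirichlet(13/2, 15/2, 8)
obs 8: x=0 → posterior Dirichlet(15/2, 15/2, 8)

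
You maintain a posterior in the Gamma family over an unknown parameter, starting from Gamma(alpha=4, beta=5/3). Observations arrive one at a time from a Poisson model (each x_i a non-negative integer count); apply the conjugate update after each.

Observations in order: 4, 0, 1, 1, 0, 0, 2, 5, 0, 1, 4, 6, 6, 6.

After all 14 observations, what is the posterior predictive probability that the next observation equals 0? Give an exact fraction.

7654455761751330268890575447204214294134057054403947260546060444801/90949470177292823791503906250000000000000000000000000000000000000000

obs 1: x=4 → posterior Gamma(8, 8/3)
obs 2: x=0 → posterior Gamma(8, 11/3)
obs 3: x=1 → posterior Gamma(9, 14/3)
obs 4: x=1 → posterior Gamma(10, 17/3)
obs 5: x=0 → posterior Gamma(10, 20/3)
obs 6: x=0 → posterior Gamma(10, 23/3)
obs 7: x=2 → posterior Gamma(12, 26/3)
obs 8: x=5 → posterior Gamma(17, 29/3)
obs 9: x=0 → posterior Gamma(17, 32/3)
obs 10: x=1 → posterior Gamma(18, 35/3)
obs 11: x=4 → posterior Gamma(22, 38/3)
obs 12: x=6 → posterior Gamma(28, 41/3)
obs 13: x=6 → posterior Gamma(34, 44/3)
obs 14: x=6 → posterior Gamma(40, 47/3)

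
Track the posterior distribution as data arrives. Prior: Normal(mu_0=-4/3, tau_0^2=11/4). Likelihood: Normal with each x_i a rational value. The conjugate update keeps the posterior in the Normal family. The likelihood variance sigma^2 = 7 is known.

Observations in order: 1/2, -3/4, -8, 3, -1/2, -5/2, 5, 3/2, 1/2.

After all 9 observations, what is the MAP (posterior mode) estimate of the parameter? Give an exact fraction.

obs 1: x=1/2 → posterior Normal(-191/234, 77/39)
obs 2: x=-3/4 → posterior Normal(-481/600, 77/50)
obs 3: x=-8 → posterior Normal(-1537/732, 77/61)
obs 4: x=3 → posterior Normal(-1141/864, 77/72)
obs 5: x=-1/2 → posterior Normal(-1207/996, 77/83)
obs 6: x=-5/2 → posterior Normal(-1537/1128, 77/94)
obs 7: x=5 → posterior Normal(-877/1260, 11/15)
obs 8: x=3/2 → posterior Normal(-679/1392, 77/116)
obs 9: x=1/2 → posterior Normal(-613/1524, 77/127)

-613/1524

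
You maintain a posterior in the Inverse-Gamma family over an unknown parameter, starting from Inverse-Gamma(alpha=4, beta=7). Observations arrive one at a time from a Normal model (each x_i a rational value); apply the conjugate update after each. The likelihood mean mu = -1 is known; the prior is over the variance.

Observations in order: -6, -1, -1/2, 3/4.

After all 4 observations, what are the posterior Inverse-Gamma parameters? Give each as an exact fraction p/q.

alpha=6, beta=677/32

obs 1: x=-6 → posterior Inverse-Gamma(9/2, 39/2)
obs 2: x=-1 → posterior Inverse-Gamma(5, 39/2)
obs 3: x=-1/2 → posterior Inverse-Gamma(11/2, 157/8)
obs 4: x=3/4 → posterior Inverse-Gamma(6, 677/32)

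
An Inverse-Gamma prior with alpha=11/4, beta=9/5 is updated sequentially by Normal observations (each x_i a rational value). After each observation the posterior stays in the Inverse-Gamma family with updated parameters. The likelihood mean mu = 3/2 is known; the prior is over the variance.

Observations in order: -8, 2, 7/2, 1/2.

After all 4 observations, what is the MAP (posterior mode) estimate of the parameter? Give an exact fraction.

991/115

obs 1: x=-8 → posterior Inverse-Gamma(13/4, 1877/40)
obs 2: x=2 → posterior Inverse-Gamma(15/4, 941/20)
obs 3: x=7/2 → posterior Inverse-Gamma(17/4, 981/20)
obs 4: x=1/2 → posterior Inverse-Gamma(19/4, 991/20)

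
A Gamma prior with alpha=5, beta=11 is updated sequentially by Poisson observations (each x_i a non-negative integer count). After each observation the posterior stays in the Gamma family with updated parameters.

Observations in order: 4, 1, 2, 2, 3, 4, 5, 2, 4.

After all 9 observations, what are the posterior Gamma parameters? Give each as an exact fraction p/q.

obs 1: x=4 → posterior Gamma(9, 12)
obs 2: x=1 → posterior Gamma(10, 13)
obs 3: x=2 → posterior Gamma(12, 14)
obs 4: x=2 → posterior Gamma(14, 15)
obs 5: x=3 → posterior Gamma(17, 16)
obs 6: x=4 → posterior Gamma(21, 17)
obs 7: x=5 → posterior Gamma(26, 18)
obs 8: x=2 → posterior Gamma(28, 19)
obs 9: x=4 → posterior Gamma(32, 20)

alpha=32, beta=20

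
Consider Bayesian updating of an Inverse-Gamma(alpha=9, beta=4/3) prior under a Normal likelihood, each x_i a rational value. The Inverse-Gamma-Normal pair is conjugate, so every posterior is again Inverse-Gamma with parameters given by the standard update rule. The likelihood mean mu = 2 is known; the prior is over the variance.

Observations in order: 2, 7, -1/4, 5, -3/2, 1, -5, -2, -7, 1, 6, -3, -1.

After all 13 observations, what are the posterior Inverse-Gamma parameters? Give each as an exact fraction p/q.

obs 1: x=2 → posterior Inverse-Gamma(19/2, 4/3)
obs 2: x=7 → posterior Inverse-Gamma(10, 83/6)
obs 3: x=-1/4 → posterior Inverse-Gamma(21/2, 1571/96)
obs 4: x=5 → posterior Inverse-Gamma(11, 2003/96)
obs 5: x=-3/2 → posterior Inverse-Gamma(23/2, 2591/96)
obs 6: x=1 → posterior Inverse-Gamma(12, 2639/96)
obs 7: x=-5 → posterior Inverse-Gamma(25/2, 4991/96)
obs 8: x=-2 → posterior Inverse-Gamma(13, 5759/96)
obs 9: x=-7 → posterior Inverse-Gamma(27/2, 9647/96)
obs 10: x=1 → posterior Inverse-Gamma(14, 9695/96)
obs 11: x=6 → posterior Inverse-Gamma(29/2, 10463/96)
obs 12: x=-3 → posterior Inverse-Gamma(15, 11663/96)
obs 13: x=-1 → posterior Inverse-Gamma(31/2, 12095/96)

alpha=31/2, beta=12095/96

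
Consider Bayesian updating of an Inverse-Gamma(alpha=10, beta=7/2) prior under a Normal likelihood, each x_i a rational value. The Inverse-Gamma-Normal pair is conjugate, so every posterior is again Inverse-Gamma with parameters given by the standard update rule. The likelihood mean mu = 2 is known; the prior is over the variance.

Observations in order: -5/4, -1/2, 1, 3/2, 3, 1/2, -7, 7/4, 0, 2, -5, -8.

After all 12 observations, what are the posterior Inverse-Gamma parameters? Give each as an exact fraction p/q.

alpha=16, beta=2099/16

obs 1: x=-5/4 → posterior Inverse-Gamma(21/2, 281/32)
obs 2: x=-1/2 → posterior Inverse-Gamma(11, 381/32)
obs 3: x=1 → posterior Inverse-Gamma(23/2, 397/32)
obs 4: x=3/2 → posterior Inverse-Gamma(12, 401/32)
obs 5: x=3 → posterior Inverse-Gamma(25/2, 417/32)
obs 6: x=1/2 → posterior Inverse-Gamma(13, 453/32)
obs 7: x=-7 → posterior Inverse-Gamma(27/2, 1749/32)
obs 8: x=7/4 → posterior Inverse-Gamma(14, 875/16)
obs 9: x=0 → posterior Inverse-Gamma(29/2, 907/16)
obs 10: x=2 → posterior Inverse-Gamma(15, 907/16)
obs 11: x=-5 → posterior Inverse-Gamma(31/2, 1299/16)
obs 12: x=-8 → posterior Inverse-Gamma(16, 2099/16)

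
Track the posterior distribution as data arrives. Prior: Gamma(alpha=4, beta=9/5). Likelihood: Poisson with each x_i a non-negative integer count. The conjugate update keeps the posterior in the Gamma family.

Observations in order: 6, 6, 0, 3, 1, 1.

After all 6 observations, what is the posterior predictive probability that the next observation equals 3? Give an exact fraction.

52010692540578212931442688930294884875/252041206866284976178189349319486734336

obs 1: x=6 → posterior Gamma(10, 14/5)
obs 2: x=6 → posterior Gamma(16, 19/5)
obs 3: x=0 → posterior Gamma(16, 24/5)
obs 4: x=3 → posterior Gamma(19, 29/5)
obs 5: x=1 → posterior Gamma(20, 34/5)
obs 6: x=1 → posterior Gamma(21, 39/5)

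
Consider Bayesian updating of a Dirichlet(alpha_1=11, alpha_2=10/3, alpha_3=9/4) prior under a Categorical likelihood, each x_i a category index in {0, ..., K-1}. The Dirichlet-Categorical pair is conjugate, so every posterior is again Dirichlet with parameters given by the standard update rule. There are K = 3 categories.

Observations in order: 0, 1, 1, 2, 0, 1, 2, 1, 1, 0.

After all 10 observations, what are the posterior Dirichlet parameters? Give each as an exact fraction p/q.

obs 1: x=0 → posterior Dirichlet(12, 10/3, 9/4)
obs 2: x=1 → posterior Dirichlet(12, 13/3, 9/4)
obs 3: x=1 → posterior Dirichlet(12, 16/3, 9/4)
obs 4: x=2 → posterior Dirichlet(12, 16/3, 13/4)
obs 5: x=0 → posterior Dirichlet(13, 16/3, 13/4)
obs 6: x=1 → posterior Dirichlet(13, 19/3, 13/4)
obs 7: x=2 → posterior Dirichlet(13, 19/3, 17/4)
obs 8: x=1 → posterior Dirichlet(13, 22/3, 17/4)
obs 9: x=1 → posterior Dirichlet(13, 25/3, 17/4)
obs 10: x=0 → posterior Dirichlet(14, 25/3, 17/4)

alpha_1=14, alpha_2=25/3, alpha_3=17/4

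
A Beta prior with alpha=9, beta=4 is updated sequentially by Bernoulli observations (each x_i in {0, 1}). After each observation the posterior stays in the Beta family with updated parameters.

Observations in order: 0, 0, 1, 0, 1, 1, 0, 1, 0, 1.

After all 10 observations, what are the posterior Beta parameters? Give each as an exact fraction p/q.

obs 1: x=0 → posterior Beta(9, 5)
obs 2: x=0 → posterior Beta(9, 6)
obs 3: x=1 → posterior Beta(10, 6)
obs 4: x=0 → posterior Beta(10, 7)
obs 5: x=1 → posterior Beta(11, 7)
obs 6: x=1 → posterior Beta(12, 7)
obs 7: x=0 → posterior Beta(12, 8)
obs 8: x=1 → posterior Beta(13, 8)
obs 9: x=0 → posterior Beta(13, 9)
obs 10: x=1 → posterior Beta(14, 9)

alpha=14, beta=9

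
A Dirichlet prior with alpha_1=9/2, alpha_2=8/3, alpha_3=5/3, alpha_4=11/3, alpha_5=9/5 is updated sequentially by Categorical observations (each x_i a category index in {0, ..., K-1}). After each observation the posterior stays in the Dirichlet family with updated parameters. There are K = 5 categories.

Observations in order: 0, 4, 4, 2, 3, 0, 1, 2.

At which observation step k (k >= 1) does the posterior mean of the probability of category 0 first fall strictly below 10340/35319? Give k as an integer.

k = 5

obs 1: x=0 → posterior Dirichlet(11/2, 8/3, 5/3, 11/3, 9/5)
obs 2: x=4 → posterior Dirichlet(11/2, 8/3, 5/3, 11/3, 14/5)
obs 3: x=4 → posterior Dirichlet(11/2, 8/3, 5/3, 11/3, 19/5)
obs 4: x=2 → posterior Dirichlet(11/2, 8/3, 8/3, 11/3, 19/5)
obs 5: x=3 → posterior Dirichlet(11/2, 8/3, 8/3, 14/3, 19/5)
obs 6: x=0 → posterior Dirichlet(13/2, 8/3, 8/3, 14/3, 19/5)
obs 7: x=1 → posterior Dirichlet(13/2, 11/3, 8/3, 14/3, 19/5)
obs 8: x=2 → posterior Dirichlet(13/2, 11/3, 11/3, 14/3, 19/5)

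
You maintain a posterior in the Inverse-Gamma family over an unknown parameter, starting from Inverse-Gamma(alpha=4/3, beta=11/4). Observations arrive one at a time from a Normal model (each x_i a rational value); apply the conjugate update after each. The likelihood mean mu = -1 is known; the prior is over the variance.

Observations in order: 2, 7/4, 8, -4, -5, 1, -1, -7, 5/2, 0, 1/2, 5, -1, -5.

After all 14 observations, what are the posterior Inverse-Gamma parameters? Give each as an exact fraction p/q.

alpha=25/3, beta=3769/32

obs 1: x=2 → posterior Inverse-Gamma(11/6, 29/4)
obs 2: x=7/4 → posterior Inverse-Gamma(7/3, 353/32)
obs 3: x=8 → posterior Inverse-Gamma(17/6, 1649/32)
obs 4: x=-4 → posterior Inverse-Gamma(10/3, 1793/32)
obs 5: x=-5 → posterior Inverse-Gamma(23/6, 2049/32)
obs 6: x=1 → posterior Inverse-Gamma(13/3, 2113/32)
obs 7: x=-1 → posterior Inverse-Gamma(29/6, 2113/32)
obs 8: x=-7 → posterior Inverse-Gamma(16/3, 2689/32)
obs 9: x=5/2 → posterior Inverse-Gamma(35/6, 2885/32)
obs 10: x=0 → posterior Inverse-Gamma(19/3, 2901/32)
obs 11: x=1/2 → posterior Inverse-Gamma(41/6, 2937/32)
obs 12: x=5 → posterior Inverse-Gamma(22/3, 3513/32)
obs 13: x=-1 → posterior Inverse-Gamma(47/6, 3513/32)
obs 14: x=-5 → posterior Inverse-Gamma(25/3, 3769/32)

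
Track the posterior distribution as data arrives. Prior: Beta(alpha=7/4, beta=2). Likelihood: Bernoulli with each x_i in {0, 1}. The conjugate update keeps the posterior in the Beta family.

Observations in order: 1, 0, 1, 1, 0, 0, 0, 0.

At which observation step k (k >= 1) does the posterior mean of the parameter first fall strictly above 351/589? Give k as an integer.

k = 4

obs 1: x=1 → posterior Beta(11/4, 2)
obs 2: x=0 → posterior Beta(11/4, 3)
obs 3: x=1 → posterior Beta(15/4, 3)
obs 4: x=1 → posterior Beta(19/4, 3)
obs 5: x=0 → posterior Beta(19/4, 4)
obs 6: x=0 → posterior Beta(19/4, 5)
obs 7: x=0 → posterior Beta(19/4, 6)
obs 8: x=0 → posterior Beta(19/4, 7)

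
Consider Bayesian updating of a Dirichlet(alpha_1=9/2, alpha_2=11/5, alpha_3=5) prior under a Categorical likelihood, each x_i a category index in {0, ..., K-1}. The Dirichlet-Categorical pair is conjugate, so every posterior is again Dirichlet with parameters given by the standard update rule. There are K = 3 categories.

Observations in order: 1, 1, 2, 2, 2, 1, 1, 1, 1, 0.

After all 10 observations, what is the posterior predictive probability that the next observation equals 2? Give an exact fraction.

80/217

obs 1: x=1 → posterior Dirichlet(9/2, 16/5, 5)
obs 2: x=1 → posterior Dirichlet(9/2, 21/5, 5)
obs 3: x=2 → posterior Dirichlet(9/2, 21/5, 6)
obs 4: x=2 → posterior Dirichlet(9/2, 21/5, 7)
obs 5: x=2 → posterior Dirichlet(9/2, 21/5, 8)
obs 6: x=1 → posterior Dirichlet(9/2, 26/5, 8)
obs 7: x=1 → posterior Dirichlet(9/2, 31/5, 8)
obs 8: x=1 → posterior Dirichlet(9/2, 36/5, 8)
obs 9: x=1 → posterior Dirichlet(9/2, 41/5, 8)
obs 10: x=0 → posterior Dirichlet(11/2, 41/5, 8)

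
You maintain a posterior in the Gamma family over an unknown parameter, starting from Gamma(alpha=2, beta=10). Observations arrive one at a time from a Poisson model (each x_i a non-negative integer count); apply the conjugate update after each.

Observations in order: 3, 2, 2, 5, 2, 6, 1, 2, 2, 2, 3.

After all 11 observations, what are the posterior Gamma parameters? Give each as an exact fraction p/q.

alpha=32, beta=21

obs 1: x=3 → posterior Gamma(5, 11)
obs 2: x=2 → posterior Gamma(7, 12)
obs 3: x=2 → posterior Gamma(9, 13)
obs 4: x=5 → posterior Gamma(14, 14)
obs 5: x=2 → posterior Gamma(16, 15)
obs 6: x=6 → posterior Gamma(22, 16)
obs 7: x=1 → posterior Gamma(23, 17)
obs 8: x=2 → posterior Gamma(25, 18)
obs 9: x=2 → posterior Gamma(27, 19)
obs 10: x=2 → posterior Gamma(29, 20)
obs 11: x=3 → posterior Gamma(32, 21)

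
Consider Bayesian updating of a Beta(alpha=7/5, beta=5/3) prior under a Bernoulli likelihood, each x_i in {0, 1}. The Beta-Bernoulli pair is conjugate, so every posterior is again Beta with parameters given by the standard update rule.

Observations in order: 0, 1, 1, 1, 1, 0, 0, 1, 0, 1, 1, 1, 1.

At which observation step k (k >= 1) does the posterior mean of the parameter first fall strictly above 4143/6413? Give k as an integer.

obs 1: x=0 → posterior Beta(7/5, 8/3)
obs 2: x=1 → posterior Beta(12/5, 8/3)
obs 3: x=1 → posterior Beta(17/5, 8/3)
obs 4: x=1 → posterior Beta(22/5, 8/3)
obs 5: x=1 → posterior Beta(27/5, 8/3)
obs 6: x=0 → posterior Beta(27/5, 11/3)
obs 7: x=0 → posterior Beta(27/5, 14/3)
obs 8: x=1 → posterior Beta(32/5, 14/3)
obs 9: x=0 → posterior Beta(32/5, 17/3)
obs 10: x=1 → posterior Beta(37/5, 17/3)
obs 11: x=1 → posterior Beta(42/5, 17/3)
obs 12: x=1 → posterior Beta(47/5, 17/3)
obs 13: x=1 → posterior Beta(52/5, 17/3)

k = 5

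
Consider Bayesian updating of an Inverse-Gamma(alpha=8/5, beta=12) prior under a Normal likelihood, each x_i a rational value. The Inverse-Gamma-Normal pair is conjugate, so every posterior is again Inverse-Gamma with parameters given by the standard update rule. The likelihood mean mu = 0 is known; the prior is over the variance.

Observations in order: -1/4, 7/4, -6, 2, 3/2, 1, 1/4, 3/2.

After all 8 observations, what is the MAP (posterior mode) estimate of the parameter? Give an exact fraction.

obs 1: x=-1/4 → posterior Inverse-Gamma(21/10, 385/32)
obs 2: x=7/4 → posterior Inverse-Gamma(13/5, 217/16)
obs 3: x=-6 → posterior Inverse-Gamma(31/10, 505/16)
obs 4: x=2 → posterior Inverse-Gamma(18/5, 537/16)
obs 5: x=3/2 → posterior Inverse-Gamma(41/10, 555/16)
obs 6: x=1 → posterior Inverse-Gamma(23/5, 563/16)
obs 7: x=1/4 → posterior Inverse-Gamma(51/10, 1127/32)
obs 8: x=3/2 → posterior Inverse-Gamma(28/5, 1163/32)

5815/1056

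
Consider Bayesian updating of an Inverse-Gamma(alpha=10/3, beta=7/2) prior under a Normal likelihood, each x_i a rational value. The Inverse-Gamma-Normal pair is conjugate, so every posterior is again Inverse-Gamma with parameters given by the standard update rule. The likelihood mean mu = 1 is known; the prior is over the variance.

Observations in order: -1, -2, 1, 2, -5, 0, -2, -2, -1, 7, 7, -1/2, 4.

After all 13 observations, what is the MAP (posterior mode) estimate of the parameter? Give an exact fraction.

1959/260

obs 1: x=-1 → posterior Inverse-Gamma(23/6, 11/2)
obs 2: x=-2 → posterior Inverse-Gamma(13/3, 10)
obs 3: x=1 → posterior Inverse-Gamma(29/6, 10)
obs 4: x=2 → posterior Inverse-Gamma(16/3, 21/2)
obs 5: x=-5 → posterior Inverse-Gamma(35/6, 57/2)
obs 6: x=0 → posterior Inverse-Gamma(19/3, 29)
obs 7: x=-2 → posterior Inverse-Gamma(41/6, 67/2)
obs 8: x=-2 → posterior Inverse-Gamma(22/3, 38)
obs 9: x=-1 → posterior Inverse-Gamma(47/6, 40)
obs 10: x=7 → posterior Inverse-Gamma(25/3, 58)
obs 11: x=7 → posterior Inverse-Gamma(53/6, 76)
obs 12: x=-1/2 → posterior Inverse-Gamma(28/3, 617/8)
obs 13: x=4 → posterior Inverse-Gamma(59/6, 653/8)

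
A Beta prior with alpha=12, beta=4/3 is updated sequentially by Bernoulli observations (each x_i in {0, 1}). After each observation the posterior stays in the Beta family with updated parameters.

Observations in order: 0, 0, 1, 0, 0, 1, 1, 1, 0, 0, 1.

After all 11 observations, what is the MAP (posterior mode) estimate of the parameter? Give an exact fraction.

obs 1: x=0 → posterior Beta(12, 7/3)
obs 2: x=0 → posterior Beta(12, 10/3)
obs 3: x=1 → posterior Beta(13, 10/3)
obs 4: x=0 → posterior Beta(13, 13/3)
obs 5: x=0 → posterior Beta(13, 16/3)
obs 6: x=1 → posterior Beta(14, 16/3)
obs 7: x=1 → posterior Beta(15, 16/3)
obs 8: x=1 → posterior Beta(16, 16/3)
obs 9: x=0 → posterior Beta(16, 19/3)
obs 10: x=0 → posterior Beta(16, 22/3)
obs 11: x=1 → posterior Beta(17, 22/3)

48/67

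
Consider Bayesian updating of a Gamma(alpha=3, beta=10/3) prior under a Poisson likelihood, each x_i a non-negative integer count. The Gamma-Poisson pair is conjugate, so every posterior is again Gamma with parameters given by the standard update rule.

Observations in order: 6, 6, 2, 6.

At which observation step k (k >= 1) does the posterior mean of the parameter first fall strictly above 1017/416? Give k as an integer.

k = 2

obs 1: x=6 → posterior Gamma(9, 13/3)
obs 2: x=6 → posterior Gamma(15, 16/3)
obs 3: x=2 → posterior Gamma(17, 19/3)
obs 4: x=6 → posterior Gamma(23, 22/3)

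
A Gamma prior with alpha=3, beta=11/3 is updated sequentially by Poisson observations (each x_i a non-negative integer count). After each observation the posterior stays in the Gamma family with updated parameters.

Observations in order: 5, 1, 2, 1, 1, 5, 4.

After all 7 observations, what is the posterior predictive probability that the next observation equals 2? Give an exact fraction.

2955714986720950627540985035408539648/11419131242070580387175083160400390625

obs 1: x=5 → posterior Gamma(8, 14/3)
obs 2: x=1 → posterior Gamma(9, 17/3)
obs 3: x=2 → posterior Gamma(11, 20/3)
obs 4: x=1 → posterior Gamma(12, 23/3)
obs 5: x=1 → posterior Gamma(13, 26/3)
obs 6: x=5 → posterior Gamma(18, 29/3)
obs 7: x=4 → posterior Gamma(22, 32/3)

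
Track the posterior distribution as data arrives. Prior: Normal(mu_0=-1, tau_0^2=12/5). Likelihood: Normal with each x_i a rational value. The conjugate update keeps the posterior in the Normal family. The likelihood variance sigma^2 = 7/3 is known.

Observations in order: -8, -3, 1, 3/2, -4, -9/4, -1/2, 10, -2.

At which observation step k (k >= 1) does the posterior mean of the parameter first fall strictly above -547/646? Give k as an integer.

obs 1: x=-8 → posterior Normal(-323/71, 84/71)
obs 2: x=-3 → posterior Normal(-431/107, 84/107)
obs 3: x=1 → posterior Normal(-395/143, 84/143)
obs 4: x=3/2 → posterior Normal(-341/179, 84/179)
obs 5: x=-4 → posterior Normal(-97/43, 84/215)
obs 6: x=-9/4 → posterior Normal(-566/251, 84/251)
obs 7: x=-1/2 → posterior Normal(-584/287, 12/41)
obs 8: x=10 → posterior Normal(-224/323, 84/323)
obs 9: x=-2 → posterior Normal(-296/359, 84/359)

k = 8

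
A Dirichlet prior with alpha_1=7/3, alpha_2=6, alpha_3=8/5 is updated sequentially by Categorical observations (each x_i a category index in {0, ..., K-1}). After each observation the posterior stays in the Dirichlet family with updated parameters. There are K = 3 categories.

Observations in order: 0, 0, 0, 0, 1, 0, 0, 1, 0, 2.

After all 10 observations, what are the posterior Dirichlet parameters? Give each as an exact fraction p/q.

alpha_1=28/3, alpha_2=8, alpha_3=13/5

obs 1: x=0 → posterior Dirichlet(10/3, 6, 8/5)
obs 2: x=0 → posterior Dirichlet(13/3, 6, 8/5)
obs 3: x=0 → posterior Dirichlet(16/3, 6, 8/5)
obs 4: x=0 → posterior Dirichlet(19/3, 6, 8/5)
obs 5: x=1 → posterior Dirichlet(19/3, 7, 8/5)
obs 6: x=0 → posterior Dirichlet(22/3, 7, 8/5)
obs 7: x=0 → posterior Dirichlet(25/3, 7, 8/5)
obs 8: x=1 → posterior Dirichlet(25/3, 8, 8/5)
obs 9: x=0 → posterior Dirichlet(28/3, 8, 8/5)
obs 10: x=2 → posterior Dirichlet(28/3, 8, 13/5)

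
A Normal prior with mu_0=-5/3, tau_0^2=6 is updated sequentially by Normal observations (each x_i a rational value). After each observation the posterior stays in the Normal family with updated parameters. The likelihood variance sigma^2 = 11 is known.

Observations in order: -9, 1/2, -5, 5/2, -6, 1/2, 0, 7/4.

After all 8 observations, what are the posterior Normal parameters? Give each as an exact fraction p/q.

obs 1: x=-9 → posterior Normal(-217/51, 66/17)
obs 2: x=1/2 → posterior Normal(-208/69, 66/23)
obs 3: x=-5 → posterior Normal(-298/87, 66/29)
obs 4: x=5/2 → posterior Normal(-253/105, 66/35)
obs 5: x=-6 → posterior Normal(-361/123, 66/41)
obs 6: x=1/2 → posterior Normal(-352/141, 66/47)
obs 7: x=0 → posterior Normal(-352/159, 66/53)
obs 8: x=7/4 → posterior Normal(-641/354, 66/59)

mu_0=-641/354, tau_0^2=66/59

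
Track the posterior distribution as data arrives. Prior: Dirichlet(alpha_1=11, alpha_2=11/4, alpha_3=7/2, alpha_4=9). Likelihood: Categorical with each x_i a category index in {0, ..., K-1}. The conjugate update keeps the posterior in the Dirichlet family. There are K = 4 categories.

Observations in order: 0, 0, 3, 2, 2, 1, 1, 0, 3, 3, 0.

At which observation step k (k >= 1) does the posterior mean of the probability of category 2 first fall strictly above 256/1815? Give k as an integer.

k = 4

obs 1: x=0 → posterior Dirichlet(12, 11/4, 7/2, 9)
obs 2: x=0 → posterior Dirichlet(13, 11/4, 7/2, 9)
obs 3: x=3 → posterior Dirichlet(13, 11/4, 7/2, 10)
obs 4: x=2 → posterior Dirichlet(13, 11/4, 9/2, 10)
obs 5: x=2 → posterior Dirichlet(13, 11/4, 11/2, 10)
obs 6: x=1 → posterior Dirichlet(13, 15/4, 11/2, 10)
obs 7: x=1 → posterior Dirichlet(13, 19/4, 11/2, 10)
obs 8: x=0 → posterior Dirichlet(14, 19/4, 11/2, 10)
obs 9: x=3 → posterior Dirichlet(14, 19/4, 11/2, 11)
obs 10: x=3 → posterior Dirichlet(14, 19/4, 11/2, 12)
obs 11: x=0 → posterior Dirichlet(15, 19/4, 11/2, 12)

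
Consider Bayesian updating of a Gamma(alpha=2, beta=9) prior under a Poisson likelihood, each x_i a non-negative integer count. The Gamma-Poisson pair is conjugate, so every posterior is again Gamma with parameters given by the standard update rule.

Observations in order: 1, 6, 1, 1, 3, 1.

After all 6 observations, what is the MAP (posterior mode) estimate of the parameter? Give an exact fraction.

obs 1: x=1 → posterior Gamma(3, 10)
obs 2: x=6 → posterior Gamma(9, 11)
obs 3: x=1 → posterior Gamma(10, 12)
obs 4: x=1 → posterior Gamma(11, 13)
obs 5: x=3 → posterior Gamma(14, 14)
obs 6: x=1 → posterior Gamma(15, 15)

14/15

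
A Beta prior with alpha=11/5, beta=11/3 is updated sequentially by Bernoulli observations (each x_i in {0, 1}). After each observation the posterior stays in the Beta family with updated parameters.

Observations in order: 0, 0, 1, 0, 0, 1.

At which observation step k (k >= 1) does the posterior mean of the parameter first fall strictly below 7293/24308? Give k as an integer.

obs 1: x=0 → posterior Beta(11/5, 14/3)
obs 2: x=0 → posterior Beta(11/5, 17/3)
obs 3: x=1 → posterior Beta(16/5, 17/3)
obs 4: x=0 → posterior Beta(16/5, 20/3)
obs 5: x=0 → posterior Beta(16/5, 23/3)
obs 6: x=1 → posterior Beta(21/5, 23/3)

k = 2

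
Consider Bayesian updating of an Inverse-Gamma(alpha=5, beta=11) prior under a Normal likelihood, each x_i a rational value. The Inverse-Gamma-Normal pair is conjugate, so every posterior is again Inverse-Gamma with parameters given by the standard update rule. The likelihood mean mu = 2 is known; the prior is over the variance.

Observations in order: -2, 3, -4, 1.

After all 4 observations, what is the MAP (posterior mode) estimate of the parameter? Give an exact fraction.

obs 1: x=-2 → posterior Inverse-Gamma(11/2, 19)
obs 2: x=3 → posterior Inverse-Gamma(6, 39/2)
obs 3: x=-4 → posterior Inverse-Gamma(13/2, 75/2)
obs 4: x=1 → posterior Inverse-Gamma(7, 38)

19/4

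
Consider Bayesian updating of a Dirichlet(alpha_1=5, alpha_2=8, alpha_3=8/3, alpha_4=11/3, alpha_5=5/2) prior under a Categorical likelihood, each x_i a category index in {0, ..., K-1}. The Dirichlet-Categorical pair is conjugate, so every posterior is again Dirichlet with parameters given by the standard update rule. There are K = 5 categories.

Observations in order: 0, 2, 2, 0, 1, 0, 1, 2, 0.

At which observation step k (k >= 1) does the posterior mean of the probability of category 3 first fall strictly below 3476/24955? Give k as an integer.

obs 1: x=0 → posterior Dirichlet(6, 8, 8/3, 11/3, 5/2)
obs 2: x=2 → posterior Dirichlet(6, 8, 11/3, 11/3, 5/2)
obs 3: x=2 → posterior Dirichlet(6, 8, 14/3, 11/3, 5/2)
obs 4: x=0 → posterior Dirichlet(7, 8, 14/3, 11/3, 5/2)
obs 5: x=1 → posterior Dirichlet(7, 9, 14/3, 11/3, 5/2)
obs 6: x=0 → posterior Dirichlet(8, 9, 14/3, 11/3, 5/2)
obs 7: x=1 → posterior Dirichlet(8, 10, 14/3, 11/3, 5/2)
obs 8: x=2 → posterior Dirichlet(8, 10, 17/3, 11/3, 5/2)
obs 9: x=0 → posterior Dirichlet(9, 10, 17/3, 11/3, 5/2)

k = 5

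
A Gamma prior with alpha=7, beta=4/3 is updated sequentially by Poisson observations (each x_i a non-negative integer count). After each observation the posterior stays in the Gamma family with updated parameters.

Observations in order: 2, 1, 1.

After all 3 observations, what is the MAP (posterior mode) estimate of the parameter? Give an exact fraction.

obs 1: x=2 → posterior Gamma(9, 7/3)
obs 2: x=1 → posterior Gamma(10, 10/3)
obs 3: x=1 → posterior Gamma(11, 13/3)

30/13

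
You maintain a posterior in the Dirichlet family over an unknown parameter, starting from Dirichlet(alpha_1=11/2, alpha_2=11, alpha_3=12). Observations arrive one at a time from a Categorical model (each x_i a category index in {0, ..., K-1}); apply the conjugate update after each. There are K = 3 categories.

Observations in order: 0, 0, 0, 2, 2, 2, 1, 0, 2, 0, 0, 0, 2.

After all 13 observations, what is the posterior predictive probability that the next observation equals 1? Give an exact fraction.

obs 1: x=0 → posterior Dirichlet(13/2, 11, 12)
obs 2: x=0 → posterior Dirichlet(15/2, 11, 12)
obs 3: x=0 → posterior Dirichlet(17/2, 11, 12)
obs 4: x=2 → posterior Dirichlet(17/2, 11, 13)
obs 5: x=2 → posterior Dirichlet(17/2, 11, 14)
obs 6: x=2 → posterior Dirichlet(17/2, 11, 15)
obs 7: x=1 → posterior Dirichlet(17/2, 12, 15)
obs 8: x=0 → posterior Dirichlet(19/2, 12, 15)
obs 9: x=2 → posterior Dirichlet(19/2, 12, 16)
obs 10: x=0 → posterior Dirichlet(21/2, 12, 16)
obs 11: x=0 → posterior Dirichlet(23/2, 12, 16)
obs 12: x=0 → posterior Dirichlet(25/2, 12, 16)
obs 13: x=2 → posterior Dirichlet(25/2, 12, 17)

24/83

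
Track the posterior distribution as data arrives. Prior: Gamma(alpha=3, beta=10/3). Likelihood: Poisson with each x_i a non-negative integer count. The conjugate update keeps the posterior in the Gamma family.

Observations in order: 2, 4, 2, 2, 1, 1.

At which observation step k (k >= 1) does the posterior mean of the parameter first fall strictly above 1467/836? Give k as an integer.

k = 4

obs 1: x=2 → posterior Gamma(5, 13/3)
obs 2: x=4 → posterior Gamma(9, 16/3)
obs 3: x=2 → posterior Gamma(11, 19/3)
obs 4: x=2 → posterior Gamma(13, 22/3)
obs 5: x=1 → posterior Gamma(14, 25/3)
obs 6: x=1 → posterior Gamma(15, 28/3)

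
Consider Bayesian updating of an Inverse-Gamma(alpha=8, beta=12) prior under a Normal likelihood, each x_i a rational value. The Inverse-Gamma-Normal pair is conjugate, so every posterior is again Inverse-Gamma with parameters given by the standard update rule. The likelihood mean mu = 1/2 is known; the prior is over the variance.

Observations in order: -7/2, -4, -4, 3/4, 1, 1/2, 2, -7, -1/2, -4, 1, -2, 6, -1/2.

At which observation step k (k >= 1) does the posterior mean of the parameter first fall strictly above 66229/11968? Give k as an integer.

k = 8

obs 1: x=-7/2 → posterior Inverse-Gamma(17/2, 20)
obs 2: x=-4 → posterior Inverse-Gamma(9, 241/8)
obs 3: x=-4 → posterior Inverse-Gamma(19/2, 161/4)
obs 4: x=3/4 → posterior Inverse-Gamma(10, 1289/32)
obs 5: x=1 → posterior Inverse-Gamma(21/2, 1293/32)
obs 6: x=1/2 → posterior Inverse-Gamma(11, 1293/32)
obs 7: x=2 → posterior Inverse-Gamma(23/2, 1329/32)
obs 8: x=-7 → posterior Inverse-Gamma(12, 2229/32)
obs 9: x=-1/2 → posterior Inverse-Gamma(25/2, 2245/32)
obs 10: x=-4 → posterior Inverse-Gamma(13, 2569/32)
obs 11: x=1 → posterior Inverse-Gamma(27/2, 2573/32)
obs 12: x=-2 → posterior Inverse-Gamma(14, 2673/32)
obs 13: x=6 → posterior Inverse-Gamma(29/2, 3157/32)
obs 14: x=-1/2 → posterior Inverse-Gamma(15, 3173/32)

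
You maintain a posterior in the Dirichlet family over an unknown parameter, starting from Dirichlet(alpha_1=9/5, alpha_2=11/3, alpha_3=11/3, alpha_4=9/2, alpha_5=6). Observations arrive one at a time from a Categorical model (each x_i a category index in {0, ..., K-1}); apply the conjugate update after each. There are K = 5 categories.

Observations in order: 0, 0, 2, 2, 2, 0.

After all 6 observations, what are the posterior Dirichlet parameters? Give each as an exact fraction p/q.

obs 1: x=0 → posterior Dirichlet(14/5, 11/3, 11/3, 9/2, 6)
obs 2: x=0 → posterior Dirichlet(19/5, 11/3, 11/3, 9/2, 6)
obs 3: x=2 → posterior Dirichlet(19/5, 11/3, 14/3, 9/2, 6)
obs 4: x=2 → posterior Dirichlet(19/5, 11/3, 17/3, 9/2, 6)
obs 5: x=2 → posterior Dirichlet(19/5, 11/3, 20/3, 9/2, 6)
obs 6: x=0 → posterior Dirichlet(24/5, 11/3, 20/3, 9/2, 6)

alpha_1=24/5, alpha_2=11/3, alpha_3=20/3, alpha_4=9/2, alpha_5=6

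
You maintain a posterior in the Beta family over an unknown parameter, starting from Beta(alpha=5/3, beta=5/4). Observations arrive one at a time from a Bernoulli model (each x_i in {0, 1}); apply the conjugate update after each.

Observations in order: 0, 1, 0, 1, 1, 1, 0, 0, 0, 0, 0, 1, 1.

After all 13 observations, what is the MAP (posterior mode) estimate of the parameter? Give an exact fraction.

80/167

obs 1: x=0 → posterior Beta(5/3, 9/4)
obs 2: x=1 → posterior Beta(8/3, 9/4)
obs 3: x=0 → posterior Beta(8/3, 13/4)
obs 4: x=1 → posterior Beta(11/3, 13/4)
obs 5: x=1 → posterior Beta(14/3, 13/4)
obs 6: x=1 → posterior Beta(17/3, 13/4)
obs 7: x=0 → posterior Beta(17/3, 17/4)
obs 8: x=0 → posterior Beta(17/3, 21/4)
obs 9: x=0 → posterior Beta(17/3, 25/4)
obs 10: x=0 → posterior Beta(17/3, 29/4)
obs 11: x=0 → posterior Beta(17/3, 33/4)
obs 12: x=1 → posterior Beta(20/3, 33/4)
obs 13: x=1 → posterior Beta(23/3, 33/4)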